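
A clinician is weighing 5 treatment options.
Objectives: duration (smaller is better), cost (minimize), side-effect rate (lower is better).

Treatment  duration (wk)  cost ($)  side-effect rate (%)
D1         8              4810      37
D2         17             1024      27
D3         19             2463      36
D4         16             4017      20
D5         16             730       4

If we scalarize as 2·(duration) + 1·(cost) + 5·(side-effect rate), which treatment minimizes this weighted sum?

D5

D1: 2·8 + 1·4810 + 5·37 = 5011
D2: 2·17 + 1·1024 + 5·27 = 1193
D3: 2·19 + 1·2463 + 5·36 = 2681
D4: 2·16 + 1·4017 + 5·20 = 4149
D5: 2·16 + 1·730 + 5·4 = 782
Lowest: D5 at 782.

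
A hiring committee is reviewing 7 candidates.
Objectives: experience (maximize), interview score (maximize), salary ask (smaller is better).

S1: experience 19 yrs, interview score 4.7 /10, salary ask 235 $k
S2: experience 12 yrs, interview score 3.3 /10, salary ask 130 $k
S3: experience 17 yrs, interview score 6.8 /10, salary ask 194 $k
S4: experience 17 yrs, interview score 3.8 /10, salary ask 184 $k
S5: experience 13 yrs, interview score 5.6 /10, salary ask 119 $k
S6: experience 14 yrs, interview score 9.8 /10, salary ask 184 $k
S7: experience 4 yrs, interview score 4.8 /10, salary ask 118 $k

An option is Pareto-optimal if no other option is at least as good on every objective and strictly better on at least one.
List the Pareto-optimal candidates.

S1, S3, S4, S5, S6, S7

S1: not dominated (best experience).
S2: dominated by S5 (experience 13≥12, interview score 5.6≥3.3, salary ask 119≤130).
S3: not dominated.
S4: not dominated.
S5: not dominated.
S6: not dominated (best interview score).
S7: not dominated (best salary ask).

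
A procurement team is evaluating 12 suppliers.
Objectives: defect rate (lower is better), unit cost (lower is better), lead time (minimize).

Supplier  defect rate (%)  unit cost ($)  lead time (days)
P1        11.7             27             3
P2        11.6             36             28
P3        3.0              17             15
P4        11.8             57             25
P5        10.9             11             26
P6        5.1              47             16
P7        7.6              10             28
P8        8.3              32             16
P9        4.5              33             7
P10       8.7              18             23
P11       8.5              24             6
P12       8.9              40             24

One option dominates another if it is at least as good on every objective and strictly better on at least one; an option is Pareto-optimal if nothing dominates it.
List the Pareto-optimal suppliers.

P1: not dominated (best lead time).
P2: dominated by P3 (defect rate 3.0≤11.6, unit cost 17≤36, lead time 15≤28).
P3: not dominated (best defect rate).
P4: dominated by P1 (defect rate 11.7≤11.8, unit cost 27≤57, lead time 3≤25).
P5: not dominated.
P6: dominated by P3 (defect rate 3.0≤5.1, unit cost 17≤47, lead time 15≤16).
P7: not dominated (best unit cost).
P8: dominated by P3 (defect rate 3.0≤8.3, unit cost 17≤32, lead time 15≤16).
P9: not dominated.
P10: dominated by P3 (defect rate 3.0≤8.7, unit cost 17≤18, lead time 15≤23).
P11: not dominated.
P12: dominated by P3 (defect rate 3.0≤8.9, unit cost 17≤40, lead time 15≤24).

P1, P3, P5, P7, P9, P11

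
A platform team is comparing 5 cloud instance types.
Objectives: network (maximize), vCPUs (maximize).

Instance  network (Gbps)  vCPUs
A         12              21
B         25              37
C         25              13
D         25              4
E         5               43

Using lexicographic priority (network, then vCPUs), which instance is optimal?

B

First maximize network: best is 25, kept {B, C, D}.
Then maximize vCPUs: best is 37, kept {B}.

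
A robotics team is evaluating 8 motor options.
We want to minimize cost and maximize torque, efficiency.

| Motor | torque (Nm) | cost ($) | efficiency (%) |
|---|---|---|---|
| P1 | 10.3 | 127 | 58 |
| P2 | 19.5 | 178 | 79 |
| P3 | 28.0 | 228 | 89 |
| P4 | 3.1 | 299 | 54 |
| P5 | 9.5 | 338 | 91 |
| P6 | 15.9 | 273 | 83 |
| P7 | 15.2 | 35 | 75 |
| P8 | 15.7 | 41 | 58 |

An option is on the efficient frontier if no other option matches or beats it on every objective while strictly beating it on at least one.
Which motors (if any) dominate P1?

P7, P8

P7: torque 15.2≥10.3, cost 35≤127, efficiency 75≥58 — dominates P1.
P8: torque 15.7≥10.3, cost 41≤127, efficiency 58≥58 — dominates P1.
Others (P2, P3, P4, P5, P6) are each worse than P1 on at least one objective.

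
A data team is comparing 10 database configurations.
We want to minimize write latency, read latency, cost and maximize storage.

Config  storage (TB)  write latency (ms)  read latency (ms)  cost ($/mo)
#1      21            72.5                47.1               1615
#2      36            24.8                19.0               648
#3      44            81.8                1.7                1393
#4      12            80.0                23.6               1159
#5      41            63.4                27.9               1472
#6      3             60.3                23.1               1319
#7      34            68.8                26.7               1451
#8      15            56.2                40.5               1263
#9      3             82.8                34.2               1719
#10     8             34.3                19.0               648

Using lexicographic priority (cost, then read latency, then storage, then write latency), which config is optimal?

#2

First minimize cost: best is 648, kept {#2, #10}.
Then minimize read latency: best is 19.0, kept {#2, #10}.
Then maximize storage: best is 36, kept {#2}.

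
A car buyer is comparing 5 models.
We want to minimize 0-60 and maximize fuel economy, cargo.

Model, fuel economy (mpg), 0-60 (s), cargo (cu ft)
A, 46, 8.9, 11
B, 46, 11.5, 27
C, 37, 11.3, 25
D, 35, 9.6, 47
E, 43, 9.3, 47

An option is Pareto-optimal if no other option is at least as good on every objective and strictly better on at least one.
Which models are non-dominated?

A: not dominated (best 0-60).
B: not dominated.
C: dominated by E (fuel economy 43≥37, 0-60 9.3≤11.3, cargo 47≥25).
D: dominated by E (fuel economy 43≥35, 0-60 9.3≤9.6, cargo 47≥47).
E: not dominated.

A, B, E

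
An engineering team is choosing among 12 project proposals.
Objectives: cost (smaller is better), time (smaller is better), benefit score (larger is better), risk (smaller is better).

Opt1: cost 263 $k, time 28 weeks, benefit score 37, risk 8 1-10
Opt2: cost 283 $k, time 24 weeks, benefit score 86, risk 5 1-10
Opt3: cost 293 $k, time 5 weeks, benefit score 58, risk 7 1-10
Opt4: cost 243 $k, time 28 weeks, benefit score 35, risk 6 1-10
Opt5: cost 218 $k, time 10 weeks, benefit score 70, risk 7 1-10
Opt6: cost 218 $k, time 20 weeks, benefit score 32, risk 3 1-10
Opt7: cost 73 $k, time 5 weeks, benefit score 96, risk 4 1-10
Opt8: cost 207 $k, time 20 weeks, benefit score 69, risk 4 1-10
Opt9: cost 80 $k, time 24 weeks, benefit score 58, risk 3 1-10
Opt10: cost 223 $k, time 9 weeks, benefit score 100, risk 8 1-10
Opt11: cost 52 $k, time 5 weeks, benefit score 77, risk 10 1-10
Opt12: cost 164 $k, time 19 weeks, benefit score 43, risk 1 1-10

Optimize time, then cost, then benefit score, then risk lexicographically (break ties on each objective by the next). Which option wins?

Opt11

First minimize time: best is 5, kept {Opt3, Opt7, Opt11}.
Then minimize cost: best is 52, kept {Opt11}.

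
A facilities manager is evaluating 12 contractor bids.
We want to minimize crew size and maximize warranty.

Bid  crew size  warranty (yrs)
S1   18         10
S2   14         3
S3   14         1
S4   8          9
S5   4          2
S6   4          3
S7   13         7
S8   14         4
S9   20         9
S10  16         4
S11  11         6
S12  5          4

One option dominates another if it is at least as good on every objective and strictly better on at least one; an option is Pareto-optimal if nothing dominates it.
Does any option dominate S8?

S4 vs S8: crew size 8≤14, warranty 9≥4 — S4 is at least as good on every objective and strictly better on at least one, so S4 dominates S8.

Yes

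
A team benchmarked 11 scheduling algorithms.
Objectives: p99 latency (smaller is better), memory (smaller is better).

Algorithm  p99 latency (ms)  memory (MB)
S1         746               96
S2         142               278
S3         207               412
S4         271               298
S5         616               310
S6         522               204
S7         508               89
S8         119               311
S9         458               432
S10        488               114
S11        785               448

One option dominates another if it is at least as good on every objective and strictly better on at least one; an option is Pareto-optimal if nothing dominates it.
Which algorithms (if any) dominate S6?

S7, S10

S7: p99 latency 508≤522, memory 89≤204 — dominates S6.
S10: p99 latency 488≤522, memory 114≤204 — dominates S6.
Others (S1, S2, S3, S4, S5, S8, S9, S11) are each worse than S6 on at least one objective.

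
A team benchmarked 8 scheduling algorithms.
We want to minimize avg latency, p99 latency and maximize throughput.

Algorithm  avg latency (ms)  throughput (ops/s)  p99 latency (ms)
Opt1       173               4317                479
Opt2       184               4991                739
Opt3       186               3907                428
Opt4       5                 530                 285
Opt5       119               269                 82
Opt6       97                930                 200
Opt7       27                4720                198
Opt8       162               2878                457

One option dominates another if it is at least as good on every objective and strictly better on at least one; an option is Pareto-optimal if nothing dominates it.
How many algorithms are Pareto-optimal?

4

Opt1: dominated by Opt7 (avg latency 27≤173, throughput 4720≥4317, p99 latency 198≤479).
Opt2: not dominated (best throughput).
Opt3: dominated by Opt7 (avg latency 27≤186, throughput 4720≥3907, p99 latency 198≤428).
Opt4: not dominated (best avg latency).
Opt5: not dominated (best p99 latency).
Opt6: dominated by Opt7 (avg latency 27≤97, throughput 4720≥930, p99 latency 198≤200).
Opt7: not dominated.
Opt8: dominated by Opt7 (avg latency 27≤162, throughput 4720≥2878, p99 latency 198≤457).
Pareto-optimal: Opt2, Opt4, Opt5, Opt7 → 4.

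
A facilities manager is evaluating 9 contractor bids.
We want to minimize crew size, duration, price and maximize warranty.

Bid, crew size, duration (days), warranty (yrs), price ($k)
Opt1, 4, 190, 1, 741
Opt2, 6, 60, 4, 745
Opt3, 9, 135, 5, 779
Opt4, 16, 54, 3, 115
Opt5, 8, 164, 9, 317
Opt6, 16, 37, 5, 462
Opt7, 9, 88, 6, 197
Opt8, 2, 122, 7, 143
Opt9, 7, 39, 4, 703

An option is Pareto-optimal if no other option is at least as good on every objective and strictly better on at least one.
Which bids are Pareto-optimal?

Opt2, Opt4, Opt5, Opt6, Opt7, Opt8, Opt9

Opt1: dominated by Opt8 (crew size 2≤4, duration 122≤190, warranty 7≥1, price 143≤741).
Opt2: not dominated.
Opt3: dominated by Opt7 (crew size 9≤9, duration 88≤135, warranty 6≥5, price 197≤779).
Opt4: not dominated (best price).
Opt5: not dominated (best warranty).
Opt6: not dominated (best duration).
Opt7: not dominated.
Opt8: not dominated (best crew size).
Opt9: not dominated.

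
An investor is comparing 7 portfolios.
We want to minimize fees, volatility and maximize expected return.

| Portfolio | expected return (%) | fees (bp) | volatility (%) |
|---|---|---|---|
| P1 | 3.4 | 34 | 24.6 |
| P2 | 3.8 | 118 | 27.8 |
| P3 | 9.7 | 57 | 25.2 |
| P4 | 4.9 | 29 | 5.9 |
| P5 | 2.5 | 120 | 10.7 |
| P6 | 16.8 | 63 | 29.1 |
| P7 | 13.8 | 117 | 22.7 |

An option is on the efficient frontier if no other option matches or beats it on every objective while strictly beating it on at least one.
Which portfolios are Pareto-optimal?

P1: dominated by P4 (expected return 4.9≥3.4, fees 29≤34, volatility 5.9≤24.6).
P2: dominated by P3 (expected return 9.7≥3.8, fees 57≤118, volatility 25.2≤27.8).
P3: not dominated.
P4: not dominated (best fees).
P5: dominated by P4 (expected return 4.9≥2.5, fees 29≤120, volatility 5.9≤10.7).
P6: not dominated (best expected return).
P7: not dominated.

P3, P4, P6, P7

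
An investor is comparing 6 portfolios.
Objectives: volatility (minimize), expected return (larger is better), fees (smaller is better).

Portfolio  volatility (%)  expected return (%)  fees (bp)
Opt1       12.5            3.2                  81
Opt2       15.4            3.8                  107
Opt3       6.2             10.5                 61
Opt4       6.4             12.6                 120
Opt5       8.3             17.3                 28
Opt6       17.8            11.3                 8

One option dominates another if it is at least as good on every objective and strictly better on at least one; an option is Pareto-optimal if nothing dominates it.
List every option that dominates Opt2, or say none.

Opt3, Opt5

Opt3: volatility 6.2≤15.4, expected return 10.5≥3.8, fees 61≤107 — dominates Opt2.
Opt5: volatility 8.3≤15.4, expected return 17.3≥3.8, fees 28≤107 — dominates Opt2.
Others (Opt1, Opt4, Opt6) are each worse than Opt2 on at least one objective.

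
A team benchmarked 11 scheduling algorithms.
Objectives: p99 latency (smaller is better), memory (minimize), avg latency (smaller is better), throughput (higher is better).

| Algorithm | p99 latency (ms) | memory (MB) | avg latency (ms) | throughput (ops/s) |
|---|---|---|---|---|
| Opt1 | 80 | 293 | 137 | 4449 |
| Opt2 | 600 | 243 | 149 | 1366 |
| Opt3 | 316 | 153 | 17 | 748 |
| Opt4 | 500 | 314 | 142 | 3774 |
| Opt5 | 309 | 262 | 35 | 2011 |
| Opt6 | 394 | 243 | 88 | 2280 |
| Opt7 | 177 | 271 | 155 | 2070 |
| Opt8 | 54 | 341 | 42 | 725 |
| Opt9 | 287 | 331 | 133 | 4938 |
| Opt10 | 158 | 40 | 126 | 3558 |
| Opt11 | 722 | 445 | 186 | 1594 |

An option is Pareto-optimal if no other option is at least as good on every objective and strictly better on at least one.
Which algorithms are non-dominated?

Opt1: not dominated.
Opt2: dominated by Opt6 (p99 latency 394≤600, memory 243≤243, avg latency 88≤149, throughput 2280≥1366).
Opt3: not dominated (best avg latency).
Opt4: dominated by Opt1 (p99 latency 80≤500, memory 293≤314, avg latency 137≤142, throughput 4449≥3774).
Opt5: not dominated.
Opt6: not dominated.
Opt7: dominated by Opt10 (p99 latency 158≤177, memory 40≤271, avg latency 126≤155, throughput 3558≥2070).
Opt8: not dominated (best p99 latency).
Opt9: not dominated (best throughput).
Opt10: not dominated (best memory).
Opt11: dominated by Opt1 (p99 latency 80≤722, memory 293≤445, avg latency 137≤186, throughput 4449≥1594).

Opt1, Opt3, Opt5, Opt6, Opt8, Opt9, Opt10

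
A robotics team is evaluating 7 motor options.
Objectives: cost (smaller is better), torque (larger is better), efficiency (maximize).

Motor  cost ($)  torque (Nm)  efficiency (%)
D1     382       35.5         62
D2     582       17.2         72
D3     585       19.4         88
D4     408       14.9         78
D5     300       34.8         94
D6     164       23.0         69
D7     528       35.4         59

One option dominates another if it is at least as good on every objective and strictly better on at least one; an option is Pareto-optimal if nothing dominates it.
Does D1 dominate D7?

Yes

D1 vs D7: cost 382≤528, torque 35.5≥35.4, efficiency 62≥59 — D1 is at least as good on every objective with at least one strict improvement.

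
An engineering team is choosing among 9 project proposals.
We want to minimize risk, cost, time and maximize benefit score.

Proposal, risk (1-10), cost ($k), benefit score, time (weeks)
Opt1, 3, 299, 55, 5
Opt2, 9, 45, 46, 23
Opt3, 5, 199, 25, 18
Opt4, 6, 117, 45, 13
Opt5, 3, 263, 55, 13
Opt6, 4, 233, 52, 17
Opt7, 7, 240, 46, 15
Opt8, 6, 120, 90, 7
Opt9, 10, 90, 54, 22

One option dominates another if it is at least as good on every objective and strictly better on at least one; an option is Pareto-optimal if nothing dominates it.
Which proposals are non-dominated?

Opt1: not dominated (best time).
Opt2: not dominated (best cost).
Opt3: not dominated.
Opt4: not dominated.
Opt5: not dominated.
Opt6: not dominated.
Opt7: dominated by Opt8 (risk 6≤7, cost 120≤240, benefit score 90≥46, time 7≤15).
Opt8: not dominated (best benefit score).
Opt9: not dominated.

Opt1, Opt2, Opt3, Opt4, Opt5, Opt6, Opt8, Opt9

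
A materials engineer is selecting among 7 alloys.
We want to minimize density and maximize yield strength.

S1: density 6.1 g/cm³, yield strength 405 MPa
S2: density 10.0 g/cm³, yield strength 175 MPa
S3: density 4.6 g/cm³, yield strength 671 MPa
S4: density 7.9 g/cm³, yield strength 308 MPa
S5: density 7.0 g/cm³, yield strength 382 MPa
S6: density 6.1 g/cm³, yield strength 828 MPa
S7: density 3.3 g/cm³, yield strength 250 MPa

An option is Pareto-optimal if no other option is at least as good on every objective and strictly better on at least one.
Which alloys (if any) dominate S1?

S3: density 4.6≤6.1, yield strength 671≥405 — dominates S1.
S6: density 6.1≤6.1, yield strength 828≥405 — dominates S1.
Others (S2, S4, S5, S7) are each worse than S1 on at least one objective.

S3, S6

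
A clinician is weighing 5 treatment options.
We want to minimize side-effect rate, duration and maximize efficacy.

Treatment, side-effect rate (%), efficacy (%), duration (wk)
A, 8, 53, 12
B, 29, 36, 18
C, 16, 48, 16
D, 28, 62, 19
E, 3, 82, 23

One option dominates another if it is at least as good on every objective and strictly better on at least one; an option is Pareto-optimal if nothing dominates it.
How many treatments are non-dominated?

3

A: not dominated (best duration).
B: dominated by A (side-effect rate 8≤29, efficacy 53≥36, duration 12≤18).
C: dominated by A (side-effect rate 8≤16, efficacy 53≥48, duration 12≤16).
D: not dominated.
E: not dominated (best side-effect rate).
Pareto-optimal: A, D, E → 3.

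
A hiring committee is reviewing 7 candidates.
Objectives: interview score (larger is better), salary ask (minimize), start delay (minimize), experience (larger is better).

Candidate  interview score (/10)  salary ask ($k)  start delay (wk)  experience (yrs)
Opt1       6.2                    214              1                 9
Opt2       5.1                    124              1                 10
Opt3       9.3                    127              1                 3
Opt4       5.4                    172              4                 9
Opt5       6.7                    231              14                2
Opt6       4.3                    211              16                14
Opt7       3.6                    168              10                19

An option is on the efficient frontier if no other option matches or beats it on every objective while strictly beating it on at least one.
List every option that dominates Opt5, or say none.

Opt3: interview score 9.3≥6.7, salary ask 127≤231, start delay 1≤14, experience 3≥2 — dominates Opt5.
Others (Opt1, Opt2, Opt4, Opt6, Opt7) are each worse than Opt5 on at least one objective.

Opt3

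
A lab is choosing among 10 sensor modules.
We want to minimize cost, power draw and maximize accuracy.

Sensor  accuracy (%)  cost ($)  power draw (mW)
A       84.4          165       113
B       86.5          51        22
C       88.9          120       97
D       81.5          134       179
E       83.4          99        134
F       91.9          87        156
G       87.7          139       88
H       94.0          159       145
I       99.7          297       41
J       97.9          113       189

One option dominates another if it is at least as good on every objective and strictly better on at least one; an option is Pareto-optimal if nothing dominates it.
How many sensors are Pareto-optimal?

7

A: dominated by B (accuracy 86.5≥84.4, cost 51≤165, power draw 22≤113).
B: not dominated (best cost).
C: not dominated.
D: dominated by B (accuracy 86.5≥81.5, cost 51≤134, power draw 22≤179).
E: dominated by B (accuracy 86.5≥83.4, cost 51≤99, power draw 22≤134).
F: not dominated.
G: not dominated.
H: not dominated.
I: not dominated (best accuracy).
J: not dominated.
Pareto-optimal: B, C, F, G, H, I, J → 7.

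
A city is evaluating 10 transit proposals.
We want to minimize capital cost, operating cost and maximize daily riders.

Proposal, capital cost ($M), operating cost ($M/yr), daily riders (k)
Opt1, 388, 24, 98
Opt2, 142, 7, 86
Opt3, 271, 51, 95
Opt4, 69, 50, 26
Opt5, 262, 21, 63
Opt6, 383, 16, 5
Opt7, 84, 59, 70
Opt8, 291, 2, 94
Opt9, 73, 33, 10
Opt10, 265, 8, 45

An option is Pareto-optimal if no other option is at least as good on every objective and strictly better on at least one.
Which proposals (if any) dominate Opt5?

Opt2: capital cost 142≤262, operating cost 7≤21, daily riders 86≥63 — dominates Opt5.
Others (Opt1, Opt3, Opt4, Opt6, Opt7, Opt8, Opt9, Opt10) are each worse than Opt5 on at least one objective.

Opt2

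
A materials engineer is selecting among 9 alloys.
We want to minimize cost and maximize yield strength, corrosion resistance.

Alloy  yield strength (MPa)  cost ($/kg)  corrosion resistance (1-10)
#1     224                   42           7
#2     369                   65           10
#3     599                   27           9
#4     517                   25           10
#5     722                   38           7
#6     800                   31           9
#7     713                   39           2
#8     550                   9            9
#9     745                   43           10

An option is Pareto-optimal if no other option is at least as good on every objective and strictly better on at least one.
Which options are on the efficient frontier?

#3, #4, #6, #8, #9

#1: dominated by #3 (yield strength 599≥224, cost 27≤42, corrosion resistance 9≥7).
#2: dominated by #4 (yield strength 517≥369, cost 25≤65, corrosion resistance 10≥10).
#3: not dominated.
#4: not dominated.
#5: dominated by #6 (yield strength 800≥722, cost 31≤38, corrosion resistance 9≥7).
#6: not dominated (best yield strength).
#7: dominated by #5 (yield strength 722≥713, cost 38≤39, corrosion resistance 7≥2).
#8: not dominated (best cost).
#9: not dominated.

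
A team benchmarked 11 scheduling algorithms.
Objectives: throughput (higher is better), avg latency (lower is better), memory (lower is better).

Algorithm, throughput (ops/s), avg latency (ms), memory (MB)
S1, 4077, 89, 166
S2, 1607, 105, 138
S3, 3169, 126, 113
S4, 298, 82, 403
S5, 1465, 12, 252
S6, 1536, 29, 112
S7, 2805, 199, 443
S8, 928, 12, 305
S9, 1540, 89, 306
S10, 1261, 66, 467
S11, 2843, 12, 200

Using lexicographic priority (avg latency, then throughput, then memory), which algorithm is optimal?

S11

First minimize avg latency: best is 12, kept {S5, S8, S11}.
Then maximize throughput: best is 2843, kept {S11}.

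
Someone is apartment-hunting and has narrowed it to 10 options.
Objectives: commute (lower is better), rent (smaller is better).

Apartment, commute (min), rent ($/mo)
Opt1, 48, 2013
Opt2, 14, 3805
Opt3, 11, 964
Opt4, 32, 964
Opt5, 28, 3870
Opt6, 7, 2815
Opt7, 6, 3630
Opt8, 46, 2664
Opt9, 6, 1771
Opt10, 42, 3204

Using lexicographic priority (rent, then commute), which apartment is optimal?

Opt3

First minimize rent: best is 964, kept {Opt3, Opt4}.
Then minimize commute: best is 11, kept {Opt3}.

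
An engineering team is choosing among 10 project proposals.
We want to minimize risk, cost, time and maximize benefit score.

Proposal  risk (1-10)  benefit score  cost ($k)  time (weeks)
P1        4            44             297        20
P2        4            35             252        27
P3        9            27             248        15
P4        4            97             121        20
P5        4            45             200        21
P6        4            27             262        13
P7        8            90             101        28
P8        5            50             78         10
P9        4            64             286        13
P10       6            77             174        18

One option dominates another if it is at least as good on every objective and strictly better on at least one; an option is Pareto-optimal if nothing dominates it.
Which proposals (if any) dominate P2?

P4: risk 4≤4, benefit score 97≥35, cost 121≤252, time 20≤27 — dominates P2.
P5: risk 4≤4, benefit score 45≥35, cost 200≤252, time 21≤27 — dominates P2.
Others (P1, P3, P6, P7, P8, P9, P10) are each worse than P2 on at least one objective.

P4, P5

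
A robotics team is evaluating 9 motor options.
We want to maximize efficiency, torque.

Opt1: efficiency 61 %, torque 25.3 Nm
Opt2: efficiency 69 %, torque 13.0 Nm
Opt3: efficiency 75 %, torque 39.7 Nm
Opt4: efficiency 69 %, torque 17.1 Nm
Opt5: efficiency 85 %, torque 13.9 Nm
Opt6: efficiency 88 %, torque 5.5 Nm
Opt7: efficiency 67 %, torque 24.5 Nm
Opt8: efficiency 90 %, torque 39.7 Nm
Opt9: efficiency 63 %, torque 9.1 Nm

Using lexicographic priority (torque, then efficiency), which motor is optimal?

First maximize torque: best is 39.7, kept {Opt3, Opt8}.
Then maximize efficiency: best is 90, kept {Opt8}.

Opt8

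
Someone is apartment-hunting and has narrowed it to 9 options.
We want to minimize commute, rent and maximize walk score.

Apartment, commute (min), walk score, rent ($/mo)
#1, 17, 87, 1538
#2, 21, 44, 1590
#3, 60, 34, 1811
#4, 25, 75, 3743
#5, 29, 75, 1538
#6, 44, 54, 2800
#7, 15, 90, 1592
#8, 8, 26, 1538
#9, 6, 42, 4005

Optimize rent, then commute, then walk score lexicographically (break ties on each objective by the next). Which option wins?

First minimize rent: best is 1538, kept {#1, #5, #8}.
Then minimize commute: best is 8, kept {#8}.

#8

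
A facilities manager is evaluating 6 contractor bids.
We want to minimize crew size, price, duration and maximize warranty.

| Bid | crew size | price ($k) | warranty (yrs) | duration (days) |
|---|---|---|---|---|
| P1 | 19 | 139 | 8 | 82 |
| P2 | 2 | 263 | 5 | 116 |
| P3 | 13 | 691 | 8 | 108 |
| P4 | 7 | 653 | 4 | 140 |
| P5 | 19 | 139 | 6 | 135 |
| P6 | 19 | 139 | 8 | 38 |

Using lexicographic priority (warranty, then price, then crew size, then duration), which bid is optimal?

P6

First maximize warranty: best is 8, kept {P1, P3, P6}.
Then minimize price: best is 139, kept {P1, P6}.
Then minimize crew size: best is 19, kept {P1, P6}.
Then minimize duration: best is 38, kept {P6}.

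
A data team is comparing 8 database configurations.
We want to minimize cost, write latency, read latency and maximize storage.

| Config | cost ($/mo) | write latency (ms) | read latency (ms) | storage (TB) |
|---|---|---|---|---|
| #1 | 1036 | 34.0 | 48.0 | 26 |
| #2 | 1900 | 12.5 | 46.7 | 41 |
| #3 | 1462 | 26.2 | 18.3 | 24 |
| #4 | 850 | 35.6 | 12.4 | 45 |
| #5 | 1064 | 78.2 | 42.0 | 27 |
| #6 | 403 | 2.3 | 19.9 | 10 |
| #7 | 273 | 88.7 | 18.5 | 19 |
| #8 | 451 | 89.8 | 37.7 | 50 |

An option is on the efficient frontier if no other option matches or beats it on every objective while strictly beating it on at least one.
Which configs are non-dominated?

#1, #2, #3, #4, #6, #7, #8

#1: not dominated.
#2: not dominated.
#3: not dominated.
#4: not dominated (best read latency).
#5: dominated by #4 (cost 850≤1064, write latency 35.6≤78.2, read latency 12.4≤42.0, storage 45≥27).
#6: not dominated (best write latency).
#7: not dominated (best cost).
#8: not dominated (best storage).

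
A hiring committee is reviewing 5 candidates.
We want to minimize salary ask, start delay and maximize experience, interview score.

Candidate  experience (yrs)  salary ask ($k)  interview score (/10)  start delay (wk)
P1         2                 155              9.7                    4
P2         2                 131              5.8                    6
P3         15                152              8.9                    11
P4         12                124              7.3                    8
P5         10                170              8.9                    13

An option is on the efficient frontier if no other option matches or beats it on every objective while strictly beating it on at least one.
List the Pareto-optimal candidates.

P1, P2, P3, P4

P1: not dominated (best interview score).
P2: not dominated.
P3: not dominated (best experience).
P4: not dominated (best salary ask).
P5: dominated by P3 (experience 15≥10, salary ask 152≤170, interview score 8.9≥8.9, start delay 11≤13).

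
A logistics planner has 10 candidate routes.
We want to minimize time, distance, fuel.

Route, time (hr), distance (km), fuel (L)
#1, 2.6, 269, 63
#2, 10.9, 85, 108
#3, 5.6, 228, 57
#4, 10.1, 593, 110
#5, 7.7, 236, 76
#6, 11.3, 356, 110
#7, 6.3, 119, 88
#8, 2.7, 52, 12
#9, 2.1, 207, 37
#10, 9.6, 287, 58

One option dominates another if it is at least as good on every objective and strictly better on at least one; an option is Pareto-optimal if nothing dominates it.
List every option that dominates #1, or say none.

#9: time 2.1≤2.6, distance 207≤269, fuel 37≤63 — dominates #1.
Others (#2, #3, #4, #5, #6, #7, #8, #10) are each worse than #1 on at least one objective.

#9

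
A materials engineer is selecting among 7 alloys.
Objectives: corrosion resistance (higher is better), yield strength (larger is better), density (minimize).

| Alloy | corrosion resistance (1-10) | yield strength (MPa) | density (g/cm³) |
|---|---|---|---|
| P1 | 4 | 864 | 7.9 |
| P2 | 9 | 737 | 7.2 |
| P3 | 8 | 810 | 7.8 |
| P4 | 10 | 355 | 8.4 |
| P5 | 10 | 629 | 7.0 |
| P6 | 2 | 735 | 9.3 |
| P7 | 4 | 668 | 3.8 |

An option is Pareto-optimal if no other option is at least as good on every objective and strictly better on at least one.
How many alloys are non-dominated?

5

P1: not dominated (best yield strength).
P2: not dominated.
P3: not dominated.
P4: dominated by P5 (corrosion resistance 10≥10, yield strength 629≥355, density 7.0≤8.4).
P5: not dominated.
P6: dominated by P1 (corrosion resistance 4≥2, yield strength 864≥735, density 7.9≤9.3).
P7: not dominated (best density).
Pareto-optimal: P1, P2, P3, P5, P7 → 5.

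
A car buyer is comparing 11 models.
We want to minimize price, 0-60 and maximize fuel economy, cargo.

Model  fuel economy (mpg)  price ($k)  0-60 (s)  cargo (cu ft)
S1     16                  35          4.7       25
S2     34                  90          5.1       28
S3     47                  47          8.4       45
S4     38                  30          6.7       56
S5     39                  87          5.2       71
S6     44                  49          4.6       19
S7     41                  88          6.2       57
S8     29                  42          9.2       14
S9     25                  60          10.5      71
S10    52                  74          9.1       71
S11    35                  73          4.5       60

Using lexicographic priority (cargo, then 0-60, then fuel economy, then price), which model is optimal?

S5

First maximize cargo: best is 71, kept {S5, S9, S10}.
Then minimize 0-60: best is 5.2, kept {S5}.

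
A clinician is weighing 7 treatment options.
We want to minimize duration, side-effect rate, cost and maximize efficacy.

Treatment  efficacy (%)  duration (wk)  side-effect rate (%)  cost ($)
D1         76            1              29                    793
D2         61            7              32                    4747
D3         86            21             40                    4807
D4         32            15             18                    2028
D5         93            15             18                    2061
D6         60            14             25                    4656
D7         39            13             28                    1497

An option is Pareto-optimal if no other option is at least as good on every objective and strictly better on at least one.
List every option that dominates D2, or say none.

D1: efficacy 76≥61, duration 1≤7, side-effect rate 29≤32, cost 793≤4747 — dominates D2.
Others (D3, D4, D5, D6, D7) are each worse than D2 on at least one objective.

D1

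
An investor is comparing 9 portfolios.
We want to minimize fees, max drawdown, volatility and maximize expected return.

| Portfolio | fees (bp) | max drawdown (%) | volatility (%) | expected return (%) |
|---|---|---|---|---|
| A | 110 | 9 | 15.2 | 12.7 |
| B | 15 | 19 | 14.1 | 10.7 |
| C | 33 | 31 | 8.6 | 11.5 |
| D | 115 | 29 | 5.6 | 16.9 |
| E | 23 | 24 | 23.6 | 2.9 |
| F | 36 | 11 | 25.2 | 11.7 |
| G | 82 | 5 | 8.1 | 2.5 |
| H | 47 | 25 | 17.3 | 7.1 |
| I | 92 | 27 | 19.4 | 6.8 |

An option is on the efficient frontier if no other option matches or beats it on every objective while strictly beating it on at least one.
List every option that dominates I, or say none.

B, H

B: fees 15≤92, max drawdown 19≤27, volatility 14.1≤19.4, expected return 10.7≥6.8 — dominates I.
H: fees 47≤92, max drawdown 25≤27, volatility 17.3≤19.4, expected return 7.1≥6.8 — dominates I.
Others (A, C, D, E, F, G) are each worse than I on at least one objective.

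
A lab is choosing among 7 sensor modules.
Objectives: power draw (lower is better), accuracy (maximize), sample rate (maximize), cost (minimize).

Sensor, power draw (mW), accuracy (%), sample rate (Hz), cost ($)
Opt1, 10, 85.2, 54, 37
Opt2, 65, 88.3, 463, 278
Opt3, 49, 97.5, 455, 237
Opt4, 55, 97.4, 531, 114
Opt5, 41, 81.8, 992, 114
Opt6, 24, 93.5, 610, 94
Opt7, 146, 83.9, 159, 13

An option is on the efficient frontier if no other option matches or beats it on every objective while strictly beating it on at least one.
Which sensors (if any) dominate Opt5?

Opt1: worse on sample rate (54 vs 992).
Opt2: worse on power draw (65 vs 41).
Opt3: worse on power draw (49 vs 41).
Opt4: worse on power draw (55 vs 41).
Opt6: worse on sample rate (610 vs 992).
Opt7: worse on power draw (146 vs 41).
No option dominates Opt5.

none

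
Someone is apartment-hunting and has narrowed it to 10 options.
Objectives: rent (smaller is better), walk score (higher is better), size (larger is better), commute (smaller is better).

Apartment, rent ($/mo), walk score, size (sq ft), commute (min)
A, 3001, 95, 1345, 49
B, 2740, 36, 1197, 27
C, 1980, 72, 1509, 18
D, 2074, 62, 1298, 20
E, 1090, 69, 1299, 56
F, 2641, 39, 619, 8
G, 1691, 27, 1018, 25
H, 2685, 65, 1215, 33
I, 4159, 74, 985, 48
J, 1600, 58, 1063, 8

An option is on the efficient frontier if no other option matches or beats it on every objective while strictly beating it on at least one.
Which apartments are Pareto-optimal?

A: not dominated (best walk score).
B: dominated by C (rent 1980≤2740, walk score 72≥36, size 1509≥1197, commute 18≤27).
C: not dominated (best size).
D: dominated by C (rent 1980≤2074, walk score 72≥62, size 1509≥1298, commute 18≤20).
E: not dominated (best rent).
F: dominated by J (rent 1600≤2641, walk score 58≥39, size 1063≥619, commute 8≤8).
G: dominated by J (rent 1600≤1691, walk score 58≥27, size 1063≥1018, commute 8≤25).
H: dominated by C (rent 1980≤2685, walk score 72≥65, size 1509≥1215, commute 18≤33).
I: not dominated.
J: not dominated.

A, C, E, I, J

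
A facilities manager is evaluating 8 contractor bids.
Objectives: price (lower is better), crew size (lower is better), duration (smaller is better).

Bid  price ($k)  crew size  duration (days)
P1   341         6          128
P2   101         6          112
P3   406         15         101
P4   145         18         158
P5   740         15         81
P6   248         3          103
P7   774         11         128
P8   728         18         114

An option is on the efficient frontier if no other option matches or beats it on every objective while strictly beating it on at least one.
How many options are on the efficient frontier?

P1: dominated by P2 (price 101≤341, crew size 6≤6, duration 112≤128).
P2: not dominated (best price).
P3: not dominated.
P4: dominated by P2 (price 101≤145, crew size 6≤18, duration 112≤158).
P5: not dominated (best duration).
P6: not dominated (best crew size).
P7: dominated by P1 (price 341≤774, crew size 6≤11, duration 128≤128).
P8: dominated by P2 (price 101≤728, crew size 6≤18, duration 112≤114).
Pareto-optimal: P2, P3, P5, P6 → 4.

4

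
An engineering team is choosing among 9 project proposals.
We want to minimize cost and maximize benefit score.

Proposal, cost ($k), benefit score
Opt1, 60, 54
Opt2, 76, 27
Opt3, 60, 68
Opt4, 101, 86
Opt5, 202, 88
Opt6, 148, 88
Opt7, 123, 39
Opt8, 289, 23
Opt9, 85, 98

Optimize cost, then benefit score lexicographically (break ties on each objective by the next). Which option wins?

First minimize cost: best is 60, kept {Opt1, Opt3}.
Then maximize benefit score: best is 68, kept {Opt3}.

Opt3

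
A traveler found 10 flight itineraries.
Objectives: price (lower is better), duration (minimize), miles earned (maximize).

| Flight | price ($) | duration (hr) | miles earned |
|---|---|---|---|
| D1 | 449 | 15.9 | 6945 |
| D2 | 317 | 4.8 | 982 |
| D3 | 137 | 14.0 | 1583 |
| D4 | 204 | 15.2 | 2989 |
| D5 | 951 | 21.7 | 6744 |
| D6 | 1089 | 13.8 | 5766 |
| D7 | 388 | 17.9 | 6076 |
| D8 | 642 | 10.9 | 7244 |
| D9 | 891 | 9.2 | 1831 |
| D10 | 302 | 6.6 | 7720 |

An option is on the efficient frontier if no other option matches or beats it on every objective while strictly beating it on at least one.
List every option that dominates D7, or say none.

D10: price 302≤388, duration 6.6≤17.9, miles earned 7720≥6076 — dominates D7.
Others (D1, D2, D3, D4, D5, D6, D8, D9) are each worse than D7 on at least one objective.

D10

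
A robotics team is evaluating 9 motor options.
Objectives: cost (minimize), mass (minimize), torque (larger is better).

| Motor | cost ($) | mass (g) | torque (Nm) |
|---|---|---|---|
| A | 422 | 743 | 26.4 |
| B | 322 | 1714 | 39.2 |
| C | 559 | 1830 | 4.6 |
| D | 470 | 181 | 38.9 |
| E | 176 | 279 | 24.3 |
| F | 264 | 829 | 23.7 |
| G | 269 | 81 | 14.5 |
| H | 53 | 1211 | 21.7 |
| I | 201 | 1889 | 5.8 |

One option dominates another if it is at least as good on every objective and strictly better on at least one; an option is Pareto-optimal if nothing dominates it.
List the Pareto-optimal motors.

A: not dominated.
B: not dominated (best torque).
C: dominated by A (cost 422≤559, mass 743≤1830, torque 26.4≥4.6).
D: not dominated.
E: not dominated.
F: dominated by E (cost 176≤264, mass 279≤829, torque 24.3≥23.7).
G: not dominated (best mass).
H: not dominated (best cost).
I: dominated by E (cost 176≤201, mass 279≤1889, torque 24.3≥5.8).

A, B, D, E, G, H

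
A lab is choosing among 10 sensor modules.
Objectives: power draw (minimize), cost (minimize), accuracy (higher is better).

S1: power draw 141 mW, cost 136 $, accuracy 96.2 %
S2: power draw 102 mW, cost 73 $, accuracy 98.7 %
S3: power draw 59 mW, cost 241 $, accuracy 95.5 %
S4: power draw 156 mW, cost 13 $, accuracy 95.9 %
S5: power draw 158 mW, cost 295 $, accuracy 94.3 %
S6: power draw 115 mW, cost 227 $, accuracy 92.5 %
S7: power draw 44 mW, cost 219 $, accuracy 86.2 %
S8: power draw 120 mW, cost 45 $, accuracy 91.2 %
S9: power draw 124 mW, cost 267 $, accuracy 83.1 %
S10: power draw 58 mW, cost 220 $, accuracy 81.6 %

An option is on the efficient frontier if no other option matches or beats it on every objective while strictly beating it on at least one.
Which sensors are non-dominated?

S1: dominated by S2 (power draw 102≤141, cost 73≤136, accuracy 98.7≥96.2).
S2: not dominated (best accuracy).
S3: not dominated.
S4: not dominated (best cost).
S5: dominated by S1 (power draw 141≤158, cost 136≤295, accuracy 96.2≥94.3).
S6: dominated by S2 (power draw 102≤115, cost 73≤227, accuracy 98.7≥92.5).
S7: not dominated (best power draw).
S8: not dominated.
S9: dominated by S2 (power draw 102≤124, cost 73≤267, accuracy 98.7≥83.1).
S10: dominated by S7 (power draw 44≤58, cost 219≤220, accuracy 86.2≥81.6).

S2, S3, S4, S7, S8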